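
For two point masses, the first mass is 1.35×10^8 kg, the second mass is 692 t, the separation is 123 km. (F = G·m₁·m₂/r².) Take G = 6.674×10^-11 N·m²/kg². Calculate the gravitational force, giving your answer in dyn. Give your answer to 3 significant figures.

0.0412 dyn

F is given directly by: F = Gm₁m₂/r².
m₁ = 1.35×10^8 kg; m₂ = 692 t = 6.920×10^5 kg; r = 123 km = 1.230×10^5 m; G = 6.674×10^-11 N·m²/kg².
F = 4.121×10^-7 N  (the unit combination reduces to kg·m/s² = N)
4.121×10^-7 N × (1 dyn / 1.000×10^-5 N) = 0.04121 dyn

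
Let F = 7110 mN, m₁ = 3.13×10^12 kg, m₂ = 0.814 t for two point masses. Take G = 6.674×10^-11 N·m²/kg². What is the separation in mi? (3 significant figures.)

Solving F = G·m₁·m₂/r² for r: r = √(G·m₁m₂/F).
F = 7110 mN = 7.110 N; m₁ = 3.13×10^12 kg; m₂ = 0.814 t = 814.0 kg; G = 6.674×10^-11 N·m²/kg².
r = 154.6 m
154.6 m × (1 mi / 1609 m) = 0.09609 mi

0.0961 mi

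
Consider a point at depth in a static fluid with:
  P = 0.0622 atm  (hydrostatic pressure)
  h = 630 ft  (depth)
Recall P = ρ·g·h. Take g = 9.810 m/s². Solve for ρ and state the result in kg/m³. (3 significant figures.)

Rearranging P = ρ·g·h for ρ: ρ = P/(g·h).
P = 0.0622 atm = 6302 Pa; h = 630 ft = 192.0 m; g = 9.810 m/s².
ρ = 3.346 kg/m³

3.35 kg/m³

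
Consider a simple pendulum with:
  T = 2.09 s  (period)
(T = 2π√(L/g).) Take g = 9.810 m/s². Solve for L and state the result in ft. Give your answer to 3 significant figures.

3.56 ft

Rearranging: L = g·(T/2π)².
T = 2.09 s; g = 9.810 m/s².
L = 1.085 m
1.085 m × (1 ft / 0.3048 m) = 3.561 ft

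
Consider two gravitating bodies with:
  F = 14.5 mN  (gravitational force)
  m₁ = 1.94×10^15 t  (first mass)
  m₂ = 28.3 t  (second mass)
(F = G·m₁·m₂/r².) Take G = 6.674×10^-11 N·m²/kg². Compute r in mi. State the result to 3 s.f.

9880 mi

Rearranging F = G·m₁·m₂/r² for r: r = √(G·m₁m₂/F).
F = 14.5 mN = 0.01450 N; m₁ = 1.94×10^15 t = 1.940×10^18 kg; m₂ = 28.3 t = 28300 kg; G = 6.674×10^-11 N·m²/kg².
r = 1.590×10^7 m
1.590×10^7 m × (1 mi / 1609 m) = 9878 mi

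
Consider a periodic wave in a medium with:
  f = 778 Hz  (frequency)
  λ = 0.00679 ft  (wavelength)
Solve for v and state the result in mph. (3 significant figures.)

v is given directly by: v = fλ.
f = 778 Hz; λ = 0.00679 ft = 0.002070 m.
v = 1.610 m/s
1.610 m/s × (1 mph / 0.4470 m/s) = 3.602 mph

3.60 mph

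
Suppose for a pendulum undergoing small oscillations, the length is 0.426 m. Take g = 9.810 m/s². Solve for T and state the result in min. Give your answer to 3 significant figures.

0.0218 min

T is given directly by: T = 2π√(L/g).
L = 0.426 m; g = 9.810 m/s².
T = 1.309 s
1.309 s × (1 min / 60.00 s) = 0.02182 min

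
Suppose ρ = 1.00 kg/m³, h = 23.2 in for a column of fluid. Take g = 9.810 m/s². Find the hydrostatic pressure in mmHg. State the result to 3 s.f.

Directly: P = ρgh.
ρ = 1.00 kg/m³; h = 23.2 in = 0.5893 m; g = 9.810 m/s².
P = 5.781 Pa
5.781 Pa × (1 mmHg / 133.3 Pa) = 0.04336 mmHg

0.0434 mmHg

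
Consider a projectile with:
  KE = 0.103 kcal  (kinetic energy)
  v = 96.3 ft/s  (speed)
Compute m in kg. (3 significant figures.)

1.00 kg

Rearranging: m = 2·KE/v².
KE = 0.103 kcal = 431.0 J; v = 96.3 ft/s = 29.35 m/s.
m = 1.000 kg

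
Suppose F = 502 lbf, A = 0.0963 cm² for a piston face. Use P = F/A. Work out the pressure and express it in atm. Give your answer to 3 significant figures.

Directly: P = F/A.
F = 502 lbf = 2233 N; A = 0.0963 cm² = 9.630×10^-6 m².
P = 2.319×10^8 Pa  (the unit combination reduces to kg/(m·s²) = Pa)
2.319×10^8 Pa × (1 atm / 1.013×10^5 Pa) = 2288 atm

2290 atm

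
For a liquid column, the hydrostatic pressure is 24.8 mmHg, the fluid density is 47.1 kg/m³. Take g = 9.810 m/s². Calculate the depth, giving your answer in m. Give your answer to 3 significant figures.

7.16 m

Rearranging: h = P/(ρ·g).
P = 24.8 mmHg = 3306 Pa; ρ = 47.1 kg/m³; g = 9.810 m/s².
h = 7.156 m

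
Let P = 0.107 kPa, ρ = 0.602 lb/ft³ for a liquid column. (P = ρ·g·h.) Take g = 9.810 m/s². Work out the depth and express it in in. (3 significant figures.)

Rearranging: h = P/(ρ·g).
P = 0.107 kPa = 107.0 Pa; ρ = 0.602 lb/ft³ = 9.643 kg/m³; g = 9.810 m/s².
h = 1.131 m
1.131 m × (1 in / 0.02540 m) = 44.53 in

44.5 in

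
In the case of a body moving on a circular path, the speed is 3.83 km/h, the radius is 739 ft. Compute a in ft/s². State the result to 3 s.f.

0.0165 ft/s²

Directly: a = v²/r.
v = 3.83 km/h = 1.064 m/s; r = 739 ft = 225.2 m.
a = 0.005025 m/s²
0.005025 m/s² × (1 ft/s² / 0.3048 m/s²) = 0.01649 ft/s²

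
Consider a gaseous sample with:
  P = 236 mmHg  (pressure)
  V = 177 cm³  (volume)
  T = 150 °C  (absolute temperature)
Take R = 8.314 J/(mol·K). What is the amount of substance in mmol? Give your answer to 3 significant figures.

Rearranging: n = PV/(RT).
P = 236 mmHg = 31464 Pa; V = 177 cm³ = 1.770×10^-4 m³; T = 150 °C = 423.1 K; R = 8.314 J/(mol·K).
n = 0.001583 mol
0.001583 mol × (1 mmol / 0.001000 mol) = 1.583 mmol

1.58 mmol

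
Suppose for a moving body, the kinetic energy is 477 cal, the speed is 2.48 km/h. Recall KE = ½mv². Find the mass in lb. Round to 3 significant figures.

Rearranging: m = 2·KE/v².
KE = 477 cal = 1996 J; v = 2.48 km/h = 0.6889 m/s.
m = 8411 kg
8411 kg × (1 lb / 0.4536 kg) = 18543 lb

18500 lb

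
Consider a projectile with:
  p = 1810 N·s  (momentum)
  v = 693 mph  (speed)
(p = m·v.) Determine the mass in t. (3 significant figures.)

0.00584 t

Rearranging: m = p/v.
p = 1810 N·s = 1810 kg·m/s; v = 693 mph = 309.8 m/s.
m = 5.843 kg
5.843 kg × (1 t / 1000 kg) = 0.005843 t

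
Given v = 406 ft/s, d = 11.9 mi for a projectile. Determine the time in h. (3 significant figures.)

0.0430 h

Solving v = d/t for t: t = d/v.
v = 406 ft/s = 123.7 m/s; d = 11.9 mi = 19151 m.
t = 154.8 s
154.8 s × (1 h / 3600 s) = 0.04299 h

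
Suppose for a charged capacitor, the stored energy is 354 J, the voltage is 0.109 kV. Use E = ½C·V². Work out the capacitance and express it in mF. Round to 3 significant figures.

59.6 mF

Solving E = ½C·V² for C: C = 2E/V².
E = 354 J; V = 0.109 kV = 109.0 V.
C = 0.05959 F
0.05959 F × (1 mF / 0.001000 F) = 59.59 mF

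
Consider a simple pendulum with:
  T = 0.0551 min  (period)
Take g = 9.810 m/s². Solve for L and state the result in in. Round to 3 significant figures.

Rearranging T = 2π√(L/g) for L: L = g·(T/2π)².
T = 0.0551 min = 3.306 s; g = 9.810 m/s².
L = 2.716 m
2.716 m × (1 in / 0.02540 m) = 106.9 in

107 in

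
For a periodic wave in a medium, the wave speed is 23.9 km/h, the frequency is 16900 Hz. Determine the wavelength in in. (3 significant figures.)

0.0155 in

Rearranging v = f·λ for λ: λ = v/f.
v = 23.9 km/h = 6.639 m/s; f = 16900 Hz.
λ = 3.928×10^-4 m
3.928×10^-4 m × (1 in / 0.02540 m) = 0.01547 in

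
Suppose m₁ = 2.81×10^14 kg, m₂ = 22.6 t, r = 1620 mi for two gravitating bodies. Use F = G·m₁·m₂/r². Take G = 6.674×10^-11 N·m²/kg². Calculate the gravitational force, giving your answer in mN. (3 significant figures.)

F is given directly by: F = Gm₁m₂/r².
m₁ = 2.81×10^14 kg; m₂ = 22.6 t = 22600 kg; r = 1620 mi = 2.607×10^6 m; G = 6.674×10^-11 N·m²/kg².
F = 6.236×10^-5 N
6.236×10^-5 N × (1 mN / 0.001000 N) = 0.06236 mN

0.0624 mN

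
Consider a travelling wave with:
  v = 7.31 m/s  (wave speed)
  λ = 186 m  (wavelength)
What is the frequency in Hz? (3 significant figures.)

Rearranging v = f·λ for f: f = v/λ.
v = 7.31 m/s; λ = 186 m.
f = 0.03930 Hz

0.0393 Hz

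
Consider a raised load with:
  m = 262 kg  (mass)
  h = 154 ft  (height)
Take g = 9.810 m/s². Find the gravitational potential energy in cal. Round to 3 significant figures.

28800 cal

Directly: PE = mgh.
m = 262 kg; h = 154 ft = 46.94 m; g = 9.810 m/s².
PE = 1.206×10^5 J
1.206×10^5 J × (1 cal / 4.184 J) = 28835 cal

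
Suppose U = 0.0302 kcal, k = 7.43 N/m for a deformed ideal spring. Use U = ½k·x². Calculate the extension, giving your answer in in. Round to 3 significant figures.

Solving U = ½k·x² for x: x = √(2U/k).
U = 0.0302 kcal = 126.4 J; k = 7.43 N/m.
x = 5.832 m
5.832 m × (1 in / 0.02540 m) = 229.6 in

230 in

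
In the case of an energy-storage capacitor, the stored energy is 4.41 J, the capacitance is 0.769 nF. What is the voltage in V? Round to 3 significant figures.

Rearranging E = ½C·V² for V: V = √(2E/C).
E = 4.41 J; C = 0.769 nF = 7.690×10^-10 F.
V = 1.071×10^5 V  (the unit combination reduces to kg·m²/(A·s³) = V)

1.07×10^5 V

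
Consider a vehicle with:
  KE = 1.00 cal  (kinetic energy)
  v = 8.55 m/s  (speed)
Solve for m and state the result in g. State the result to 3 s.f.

Rearranging: m = 2·KE/v².
KE = 1.00 cal = 4.184 J; v = 8.55 m/s.
m = 0.1145 kg
0.1145 kg × (1 g / 0.001000 kg) = 114.5 g

114 g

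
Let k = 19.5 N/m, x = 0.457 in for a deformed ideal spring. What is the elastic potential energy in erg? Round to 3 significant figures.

13100 erg

Directly: U = ½kx².
k = 19.5 N/m; x = 0.457 in = 0.01161 m.
U = 0.001314 J  (the unit combination reduces to kg·m²/s² = J)
0.001314 J × (1 erg / 1.000×10^-7 J) = 13137 erg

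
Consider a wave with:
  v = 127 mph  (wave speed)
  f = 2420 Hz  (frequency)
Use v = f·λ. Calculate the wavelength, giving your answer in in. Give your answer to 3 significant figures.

Rearranging: λ = v/f.
v = 127 mph = 56.77 m/s; f = 2420 Hz.
λ = 0.02346 m
0.02346 m × (1 in / 0.02540 m) = 0.9236 in

0.924 in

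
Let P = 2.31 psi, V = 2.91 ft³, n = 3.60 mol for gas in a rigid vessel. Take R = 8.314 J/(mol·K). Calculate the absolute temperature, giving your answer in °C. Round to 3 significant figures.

-229 °C

From the ideal-gas law: T = PV/(nR).
P = 2.31 psi = 15927 Pa; V = 2.91 ft³ = 0.08240 m³; n = 3.60 mol; R = 8.314 J/(mol·K).
T = 43.85 K
43.85 K − 273.15 = -229.3 °C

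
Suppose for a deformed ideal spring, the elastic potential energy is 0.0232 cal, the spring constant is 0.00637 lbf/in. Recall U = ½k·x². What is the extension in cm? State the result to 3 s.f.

41.7 cm

Rearranging: x = √(2U/k).
U = 0.0232 cal = 0.09707 J; k = 0.00637 lbf/in = 1.116 N/m.
x = 0.4172 m
0.4172 m × (1 cm / 0.01000 m) = 41.72 cm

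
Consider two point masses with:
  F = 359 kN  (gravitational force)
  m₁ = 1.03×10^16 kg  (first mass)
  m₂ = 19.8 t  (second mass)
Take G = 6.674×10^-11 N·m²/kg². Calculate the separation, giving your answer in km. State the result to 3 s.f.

0.195 km

Solving F = G·m₁·m₂/r² for r: r = √(G·m₁m₂/F).
F = 359 kN = 3.590×10^5 N; m₁ = 1.03×10^16 kg; m₂ = 19.8 t = 19800 kg; G = 6.674×10^-11 N·m²/kg².
r = 194.7 m
194.7 m × (1 km / 1000 m) = 0.1947 km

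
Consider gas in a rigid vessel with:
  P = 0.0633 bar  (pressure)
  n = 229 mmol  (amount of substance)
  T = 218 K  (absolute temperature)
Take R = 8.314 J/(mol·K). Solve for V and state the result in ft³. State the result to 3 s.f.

Rearranging: V = nRT/P.
P = 0.0633 bar = 6330 Pa; n = 229 mmol = 0.2290 mol; T = 218 K; R = 8.314 J/(mol·K).
V = 0.06557 m³
0.06557 m³ × (1 ft³ / 0.02832 m³) = 2.316 ft³

2.32 ft³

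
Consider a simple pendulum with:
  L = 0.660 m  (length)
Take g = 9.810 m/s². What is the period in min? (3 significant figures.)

Directly: T = 2π√(L/g).
L = 0.660 m; g = 9.810 m/s².
T = 1.630 s
1.630 s × (1 min / 60.00 s) = 0.02716 min

0.0272 min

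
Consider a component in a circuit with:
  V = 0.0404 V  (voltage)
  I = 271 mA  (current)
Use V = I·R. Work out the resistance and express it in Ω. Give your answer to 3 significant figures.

Rearranging V = I·R for R: R = V/I.
V = 0.0404 V; I = 271 mA = 0.2710 A.
R = 0.1491 Ω

0.149 Ω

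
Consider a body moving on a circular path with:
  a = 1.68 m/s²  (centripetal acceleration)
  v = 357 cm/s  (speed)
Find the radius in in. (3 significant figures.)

299 in

Solving a = v²/r for r: r = v²/a.
a = 1.68 m/s²; v = 357 cm/s = 3.570 m/s.
r = 7.586 m
7.586 m × (1 in / 0.02540 m) = 298.7 in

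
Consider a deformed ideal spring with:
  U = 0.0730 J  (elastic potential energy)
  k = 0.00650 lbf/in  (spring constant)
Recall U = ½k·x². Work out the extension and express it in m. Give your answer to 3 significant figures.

0.358 m

Solving U = ½k·x² for x: x = √(2U/k).
U = 0.0730 J; k = 0.00650 lbf/in = 1.138 N/m.
x = 0.3581 m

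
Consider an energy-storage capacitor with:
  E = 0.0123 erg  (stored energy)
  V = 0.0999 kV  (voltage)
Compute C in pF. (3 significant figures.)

Rearranging E = ½C·V² for C: C = 2E/V².
E = 0.0123 erg = 1.230×10^-9 J; V = 0.0999 kV = 99.90 V.
C = 2.465×10^-13 F
2.465×10^-13 F × (1 pF / 1.000×10^-12 F) = 0.2465 pF

0.246 pF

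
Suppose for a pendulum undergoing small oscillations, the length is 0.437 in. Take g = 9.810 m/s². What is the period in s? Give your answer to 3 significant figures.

0.211 s

Directly: T = 2π√(L/g).
L = 0.437 in = 0.01110 m; g = 9.810 m/s².
T = 0.2114 s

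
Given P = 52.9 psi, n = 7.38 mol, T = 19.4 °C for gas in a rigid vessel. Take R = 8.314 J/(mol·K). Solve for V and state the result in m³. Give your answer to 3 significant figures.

From the ideal-gas law: V = nRT/P.
P = 52.9 psi = 3.647×10^5 Pa; n = 7.38 mol; T = 19.4 °C = 292.5 K; R = 8.314 J/(mol·K).
V = 0.04921 m³

0.0492 m³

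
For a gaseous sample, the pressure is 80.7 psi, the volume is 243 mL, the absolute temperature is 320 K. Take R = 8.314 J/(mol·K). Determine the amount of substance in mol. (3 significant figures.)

From the ideal-gas law: n = PV/(RT).
P = 80.7 psi = 5.564×10^5 Pa; V = 243 mL = 2.430×10^-4 m³; T = 320 K; R = 8.314 J/(mol·K).
n = 0.05082 mol

0.0508 mol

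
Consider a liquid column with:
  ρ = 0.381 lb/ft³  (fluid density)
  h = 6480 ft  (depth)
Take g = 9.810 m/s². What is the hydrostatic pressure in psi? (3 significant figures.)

17.2 psi

P is given directly by: P = ρgh.
ρ = 0.381 lb/ft³ = 6.103 kg/m³; h = 6480 ft = 1975 m; g = 9.810 m/s².
P = 1.183×10^5 Pa
1.183×10^5 Pa × (1 psi / 6895 Pa) = 17.15 psi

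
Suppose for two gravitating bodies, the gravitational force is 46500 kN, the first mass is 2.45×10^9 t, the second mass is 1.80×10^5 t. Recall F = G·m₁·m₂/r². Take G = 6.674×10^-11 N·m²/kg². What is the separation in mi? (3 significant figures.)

0.0156 mi

Solving F = G·m₁·m₂/r² for r: r = √(G·m₁m₂/F).
F = 46500 kN = 4.650×10^7 N; m₁ = 2.45×10^9 t = 2.450×10^12 kg; m₂ = 1.80×10^5 t = 1.800×10^8 kg; G = 6.674×10^-11 N·m²/kg².
r = 25.16 m
25.16 m × (1 mi / 1609 m) = 0.01563 mi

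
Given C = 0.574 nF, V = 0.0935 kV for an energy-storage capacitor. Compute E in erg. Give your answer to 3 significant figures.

25.1 erg

Directly: E = ½CV².
C = 0.574 nF = 5.740×10^-10 F; V = 0.0935 kV = 93.50 V.
E = 2.509×10^-6 J
2.509×10^-6 J × (1 erg / 1.000×10^-7 J) = 25.09 erg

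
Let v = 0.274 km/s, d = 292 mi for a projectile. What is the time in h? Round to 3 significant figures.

Solving v = d/t for t: t = d/v.
v = 0.274 km/s = 274.0 m/s; d = 292 mi = 4.699×10^5 m.
t = 1715 s
1715 s × (1 h / 3600 s) = 0.4764 h

0.476 h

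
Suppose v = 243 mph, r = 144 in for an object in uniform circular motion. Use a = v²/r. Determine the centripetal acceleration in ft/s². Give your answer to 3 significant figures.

10600 ft/s²

a is given directly by: a = v²/r.
v = 243 mph = 108.6 m/s; r = 144 in = 3.658 m.
a = 3226 m/s²
3226 m/s² × (1 ft/s² / 0.3048 m/s²) = 10585 ft/s²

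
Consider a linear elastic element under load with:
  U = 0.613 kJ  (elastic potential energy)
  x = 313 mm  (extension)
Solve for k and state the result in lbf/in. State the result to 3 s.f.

71.5 lbf/in

Solving U = ½k·x² for k: k = 2U/x².
U = 0.613 kJ = 613.0 J; x = 313 mm = 0.3130 m.
k = 12514 N/m
12514 N/m × (1 lbf/in / 175.1 N/m) = 71.46 lbf/in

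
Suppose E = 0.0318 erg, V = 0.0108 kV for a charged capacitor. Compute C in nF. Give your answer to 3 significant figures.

0.0545 nF

Rearranging: C = 2E/V².
E = 0.0318 erg = 3.180×10^-9 J; V = 0.0108 kV = 10.80 V.
C = 5.453×10^-11 F
5.453×10^-11 F × (1 nF / 1.000×10^-9 F) = 0.05453 nF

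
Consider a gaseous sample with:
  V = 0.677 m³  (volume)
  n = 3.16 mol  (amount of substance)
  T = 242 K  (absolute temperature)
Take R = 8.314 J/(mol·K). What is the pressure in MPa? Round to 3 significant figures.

0.00939 MPa

From the ideal-gas law: P = nRT/V.
V = 0.677 m³; n = 3.16 mol; T = 242 K; R = 8.314 J/(mol·K).
P = 9391 Pa
9391 Pa × (1 MPa / 1.000×10^6 Pa) = 0.009391 MPa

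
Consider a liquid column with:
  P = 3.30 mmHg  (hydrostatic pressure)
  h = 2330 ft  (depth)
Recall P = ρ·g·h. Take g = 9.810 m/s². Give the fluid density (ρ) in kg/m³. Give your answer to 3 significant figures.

Rearranging: ρ = P/(g·h).
P = 3.30 mmHg = 440.0 Pa; h = 2330 ft = 710.2 m; g = 9.810 m/s².
ρ = 0.06315 kg/m³

0.0632 kg/m³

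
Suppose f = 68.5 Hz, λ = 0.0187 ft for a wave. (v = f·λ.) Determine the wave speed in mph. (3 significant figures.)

Directly: v = fλ.
f = 68.5 Hz; λ = 0.0187 ft = 0.005700 m.
v = 0.3904 m/s
0.3904 m/s × (1 mph / 0.4470 m/s) = 0.8734 mph

0.873 mph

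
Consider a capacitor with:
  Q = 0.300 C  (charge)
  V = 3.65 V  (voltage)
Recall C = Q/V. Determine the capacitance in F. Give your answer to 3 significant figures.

C is given directly by: C = Q/V.
Q = 0.300 C; V = 3.65 V.
C = 0.08219 F

0.0822 F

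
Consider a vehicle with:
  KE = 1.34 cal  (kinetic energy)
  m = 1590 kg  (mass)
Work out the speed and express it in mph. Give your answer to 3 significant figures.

Rearranging KE = ½mv² for v: v = √(2·KE/m).
KE = 1.34 cal = 5.607 J; m = 1590 kg.
v = 0.08398 m/s
0.08398 m/s × (1 mph / 0.4470 m/s) = 0.1879 mph

0.188 mph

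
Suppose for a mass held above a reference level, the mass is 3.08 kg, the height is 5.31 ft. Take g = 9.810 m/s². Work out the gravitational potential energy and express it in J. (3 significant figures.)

Directly: PE = mgh.
m = 3.08 kg; h = 5.31 ft = 1.618 m; g = 9.810 m/s².
PE = 48.90 J  (the unit combination reduces to kg·m²/s² = J)

48.9 J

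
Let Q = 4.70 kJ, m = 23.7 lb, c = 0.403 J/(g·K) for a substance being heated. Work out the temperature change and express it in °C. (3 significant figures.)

1.08 °C

Rearranging: ΔT = Q/(m·c).
Q = 4.70 kJ = 4700 J; m = 23.7 lb = 10.75 kg; c = 0.403 J/(g·K) = 403.0 J/(kg·K).
ΔT = 1.085 K
Since 1 °C = 1 K, 1.085 °C.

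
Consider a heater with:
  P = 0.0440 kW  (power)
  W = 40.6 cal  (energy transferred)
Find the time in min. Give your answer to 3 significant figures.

0.0643 min

Rearranging P = W/t for t: t = W/P.
P = 0.0440 kW = 44.00 W; W = 40.6 cal = 169.9 J.
t = 3.861 s
3.861 s × (1 min / 60.00 s) = 0.06434 min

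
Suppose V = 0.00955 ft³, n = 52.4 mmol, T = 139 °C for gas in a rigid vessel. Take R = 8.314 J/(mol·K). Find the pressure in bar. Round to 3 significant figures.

Directly: P = nRT/V.
V = 0.00955 ft³ = 2.704×10^-4 m³; n = 52.4 mmol = 0.05240 mol; T = 139 °C = 412.1 K; R = 8.314 J/(mol·K).
P = 6.640×10^5 Pa
6.640×10^5 Pa × (1 bar / 1.000×10^5 Pa) = 6.640 bar

6.64 bar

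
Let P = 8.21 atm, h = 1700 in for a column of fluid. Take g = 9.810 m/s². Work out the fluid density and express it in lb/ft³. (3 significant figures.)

Solving P = ρ·g·h for ρ: ρ = P/(g·h).
P = 8.21 atm = 8.319×10^5 Pa; h = 1700 in = 43.18 m; g = 9.810 m/s².
ρ = 1964 kg/m³
1964 kg/m³ × (1 lb/ft³ / 16.02 kg/m³) = 122.6 lb/ft³

123 lb/ft³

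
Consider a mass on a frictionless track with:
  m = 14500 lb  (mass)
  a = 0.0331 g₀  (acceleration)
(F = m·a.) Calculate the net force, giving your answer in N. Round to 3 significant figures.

2130 N

Directly: F = m·a.
m = 14500 lb = 6577 kg; a = 0.0331 g₀ = 0.3246 m/s².
F = 2135 N  (the unit combination reduces to kg·m/s² = N)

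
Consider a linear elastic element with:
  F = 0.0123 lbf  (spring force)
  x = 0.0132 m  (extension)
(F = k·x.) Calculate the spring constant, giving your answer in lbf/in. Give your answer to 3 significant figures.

From Hooke's law: k = F/x.
F = 0.0123 lbf = 0.05471 N; x = 0.0132 m.
k = 4.145 N/m
4.145 N/m × (1 lbf/in / 175.1 N/m) = 0.02367 lbf/in

0.0237 lbf/in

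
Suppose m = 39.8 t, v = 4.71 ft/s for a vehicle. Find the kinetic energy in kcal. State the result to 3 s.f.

Directly: KE = ½mv².
m = 39.8 t = 39800 kg; v = 4.71 ft/s = 1.436 m/s.
KE = 41013 J
41013 J × (1 kcal / 4184 J) = 9.802 kcal

9.80 kcal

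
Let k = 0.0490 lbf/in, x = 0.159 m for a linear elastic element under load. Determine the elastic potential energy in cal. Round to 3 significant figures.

Directly: U = ½kx².
k = 0.0490 lbf/in = 8.581 N/m; x = 0.159 m.
U = 0.1085 J
0.1085 J × (1 cal / 4.184 J) = 0.02593 cal

0.0259 cal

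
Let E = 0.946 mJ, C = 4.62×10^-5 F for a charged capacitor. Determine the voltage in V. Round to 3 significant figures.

Solving E = ½C·V² for V: V = √(2E/C).
E = 0.946 mJ = 9.460×10^-4 J; C = 4.62×10^-5 F.
V = 6.399 V

6.40 V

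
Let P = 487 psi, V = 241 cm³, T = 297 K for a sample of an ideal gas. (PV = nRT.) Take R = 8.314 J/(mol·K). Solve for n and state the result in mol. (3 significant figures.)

Rearranging: n = PV/(RT).
P = 487 psi = 3.358×10^6 Pa; V = 241 cm³ = 2.410×10^-4 m³; T = 297 K; R = 8.314 J/(mol·K).
n = 0.3277 mol

0.328 mol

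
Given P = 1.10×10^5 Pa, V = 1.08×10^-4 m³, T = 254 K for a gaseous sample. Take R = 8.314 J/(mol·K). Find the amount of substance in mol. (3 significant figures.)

From the ideal-gas law: n = PV/(RT).
P = 1.10×10^5 Pa; V = 1.08×10^-4 m³; T = 254 K; R = 8.314 J/(mol·K).
n = 0.005626 mol

0.00563 mol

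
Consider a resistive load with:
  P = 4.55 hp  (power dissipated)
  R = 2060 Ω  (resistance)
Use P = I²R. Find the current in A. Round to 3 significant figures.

1.28 A

Rearranging: I = √(P/R).
P = 4.55 hp = 3393 W; R = 2060 Ω.
I = 1.283 A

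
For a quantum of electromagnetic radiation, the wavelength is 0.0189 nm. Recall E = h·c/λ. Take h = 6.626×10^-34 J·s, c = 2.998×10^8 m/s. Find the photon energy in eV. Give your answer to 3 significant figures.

E is given directly by: E = hc/λ.
λ = 0.0189 nm = 1.890×10^-11 m; h = 6.626×10^-34 J·s; c = 2.998×10^8 m/s.
E = 1.051×10^-14 J  (the unit combination reduces to kg·m²/s² = J)
1.051×10^-14 J × (1 eV / 1.602×10^-19 J) = 65601 eV

65600 eV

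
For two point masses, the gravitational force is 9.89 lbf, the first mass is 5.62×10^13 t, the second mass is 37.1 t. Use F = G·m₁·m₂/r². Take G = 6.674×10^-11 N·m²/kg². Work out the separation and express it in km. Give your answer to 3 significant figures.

56.2 km

From Newton's law of gravitation: r = √(G·m₁m₂/F).
F = 9.89 lbf = 43.99 N; m₁ = 5.62×10^13 t = 5.620×10^16 kg; m₂ = 37.1 t = 37100 kg; G = 6.674×10^-11 N·m²/kg².
r = 56241 m
56241 m × (1 km / 1000 m) = 56.24 km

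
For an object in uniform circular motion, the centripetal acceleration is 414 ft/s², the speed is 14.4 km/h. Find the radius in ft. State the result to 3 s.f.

0.416 ft

Rearranging a = v²/r for r: r = v²/a.
a = 414 ft/s² = 126.2 m/s²; v = 14.4 km/h = 4.000 m/s.
r = 0.1268 m
0.1268 m × (1 ft / 0.3048 m) = 0.4160 ft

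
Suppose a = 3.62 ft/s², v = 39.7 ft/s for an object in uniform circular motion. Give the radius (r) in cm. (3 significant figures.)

13300 cm

Rearranging: r = v²/a.
a = 3.62 ft/s² = 1.103 m/s²; v = 39.7 ft/s = 12.10 m/s.
r = 132.7 m
132.7 m × (1 cm / 0.01000 m) = 13271 cm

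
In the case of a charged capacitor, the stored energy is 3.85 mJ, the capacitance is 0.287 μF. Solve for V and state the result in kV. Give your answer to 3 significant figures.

0.164 kV

Rearranging E = ½C·V² for V: V = √(2E/C).
E = 3.85 mJ = 0.003850 J; C = 0.287 μF = 2.870×10^-7 F.
V = 163.8 V  (the unit combination reduces to kg·m²/(A·s³) = V)
163.8 V × (1 kV / 1000 V) = 0.1638 kV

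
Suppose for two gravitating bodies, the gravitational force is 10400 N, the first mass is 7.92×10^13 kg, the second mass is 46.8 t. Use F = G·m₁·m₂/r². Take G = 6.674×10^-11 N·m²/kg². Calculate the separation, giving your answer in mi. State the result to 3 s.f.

Rearranging: r = √(G·m₁m₂/F).
F = 10400 N; m₁ = 7.92×10^13 kg; m₂ = 46.8 t = 46800 kg; G = 6.674×10^-11 N·m²/kg².
r = 154.2 m
154.2 m × (1 mi / 1609 m) = 0.09583 mi

0.0958 mi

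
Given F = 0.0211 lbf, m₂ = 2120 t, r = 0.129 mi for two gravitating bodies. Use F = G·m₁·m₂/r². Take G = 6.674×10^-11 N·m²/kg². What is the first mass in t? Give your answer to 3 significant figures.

From Newton's law of gravitation: m₁ = F·r²/(G·m₂).
F = 0.0211 lbf = 0.09386 N; m₂ = 2120 t = 2.120×10^6 kg; r = 0.129 mi = 207.6 m; G = 6.674×10^-11 N·m²/kg².
m₁ = 2.859×10^7 kg
2.859×10^7 kg × (1 t / 1000 kg) = 28591 t

28600 t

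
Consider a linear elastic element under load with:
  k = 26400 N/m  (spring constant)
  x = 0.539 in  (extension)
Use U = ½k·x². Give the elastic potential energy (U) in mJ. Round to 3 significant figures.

Directly: U = ½kx².
k = 26400 N/m; x = 0.539 in = 0.01369 m.
U = 2.474 J  (the unit combination reduces to kg·m²/s² = J)
2.474 J × (1 mJ / 0.001000 J) = 2474 mJ

2470 mJ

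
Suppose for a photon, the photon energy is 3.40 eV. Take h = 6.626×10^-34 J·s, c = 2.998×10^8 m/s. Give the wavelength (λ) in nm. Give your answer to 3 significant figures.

365 nm

Rearranging: λ = hc/E.
E = 3.40 eV = 5.447×10^-19 J; h = 6.626×10^-34 J·s; c = 2.998×10^8 m/s.
λ = 3.647×10^-7 m
3.647×10^-7 m × (1 nm / 1.000×10^-9 m) = 364.7 nm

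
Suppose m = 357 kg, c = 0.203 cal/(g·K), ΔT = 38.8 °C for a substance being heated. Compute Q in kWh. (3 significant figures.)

Directly: Q = mcΔT.
m = 357 kg; c = 0.203 cal/(g·K) = 849.4 J/(kg·K); ΔT = 38.8 °C = 38.80 K.
Q = 1.176×10^7 J
1.176×10^7 J × (1 kWh / 3.600×10^6 J) = 3.268 kWh

3.27 kWh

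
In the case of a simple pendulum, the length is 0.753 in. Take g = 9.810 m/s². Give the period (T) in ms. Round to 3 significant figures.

277 ms

T is given directly by: T = 2π√(L/g).
L = 0.753 in = 0.01913 m; g = 9.810 m/s².
T = 0.2774 s
0.2774 s × (1 ms / 0.001000 s) = 277.4 ms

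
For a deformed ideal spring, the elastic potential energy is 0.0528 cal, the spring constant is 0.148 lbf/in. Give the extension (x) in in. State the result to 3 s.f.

Rearranging: x = √(2U/k).
U = 0.0528 cal = 0.2209 J; k = 0.148 lbf/in = 25.92 N/m.
x = 0.1306 m
0.1306 m × (1 in / 0.02540 m) = 5.140 in

5.14 in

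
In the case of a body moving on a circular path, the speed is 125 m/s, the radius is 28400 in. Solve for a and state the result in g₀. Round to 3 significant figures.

a is given directly by: a = v²/r.
v = 125 m/s; r = 28400 in = 721.4 m.
a = 21.66 m/s²
21.66 m/s² × (1 g₀ / 9.807 m/s²) = 2.209 g₀

2.21 g₀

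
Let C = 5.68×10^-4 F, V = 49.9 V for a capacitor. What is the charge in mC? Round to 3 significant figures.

Rearranging: Q = CV.
C = 5.68×10^-4 F; V = 49.9 V.
Q = 0.02834 C
0.02834 C × (1 mC / 0.001000 C) = 28.34 mC

28.3 mC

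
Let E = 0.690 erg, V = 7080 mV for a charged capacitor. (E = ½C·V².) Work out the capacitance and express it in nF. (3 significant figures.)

2.75 nF

Solving E = ½C·V² for C: C = 2E/V².
E = 0.690 erg = 6.900×10^-8 J; V = 7080 mV = 7.080 V.
C = 2.753×10^-9 F
2.753×10^-9 F × (1 nF / 1.000×10^-9 F) = 2.753 nF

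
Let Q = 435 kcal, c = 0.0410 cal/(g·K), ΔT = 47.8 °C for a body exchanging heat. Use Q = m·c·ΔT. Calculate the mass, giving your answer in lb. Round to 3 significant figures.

489 lb

Solving Q = m·c·ΔT for m: m = Q/(c·ΔT).
Q = 435 kcal = 1.820×10^6 J; c = 0.0410 cal/(g·K) = 171.5 J/(kg·K); ΔT = 47.8 °C = 47.80 K.
m = 222.0 kg
222.0 kg × (1 lb / 0.4536 kg) = 489.3 lb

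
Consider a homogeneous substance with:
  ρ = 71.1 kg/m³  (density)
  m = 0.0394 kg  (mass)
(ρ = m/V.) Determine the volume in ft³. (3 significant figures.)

0.0196 ft³

Rearranging: V = m/ρ.
ρ = 71.1 kg/m³; m = 0.0394 kg.
V = 5.541×10^-4 m³
5.541×10^-4 m³ × (1 ft³ / 0.02832 m³) = 0.01957 ft³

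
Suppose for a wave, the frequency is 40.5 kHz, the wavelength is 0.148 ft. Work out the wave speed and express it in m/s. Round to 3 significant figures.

1830 m/s

Directly: v = fλ.
f = 40.5 kHz = 40500 Hz; λ = 0.148 ft = 0.04511 m.
v = 1827 m/s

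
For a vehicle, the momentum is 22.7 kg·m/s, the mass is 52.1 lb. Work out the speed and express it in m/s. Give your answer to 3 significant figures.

Rearranging p = m·v for v: v = p/m.
p = 22.7 kg·m/s; m = 52.1 lb = 23.63 kg.
v = 0.9606 m/s

0.961 m/s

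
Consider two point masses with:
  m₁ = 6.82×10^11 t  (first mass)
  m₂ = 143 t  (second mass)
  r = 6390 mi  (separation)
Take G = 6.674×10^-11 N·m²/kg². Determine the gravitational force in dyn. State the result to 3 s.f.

6.15 dyn

From Newton's law of gravitation: F = Gm₁m₂/r².
m₁ = 6.82×10^11 t = 6.820×10^14 kg; m₂ = 143 t = 1.430×10^5 kg; r = 6390 mi = 1.028×10^7 m; G = 6.674×10^-11 N·m²/kg².
F = 6.155×10^-5 N
6.155×10^-5 N × (1 dyn / 1.000×10^-5 N) = 6.155 dyn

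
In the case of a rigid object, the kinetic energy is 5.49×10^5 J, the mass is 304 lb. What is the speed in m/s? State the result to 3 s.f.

89.2 m/s

Solving KE = ½mv² for v: v = √(2·KE/m).
KE = 5.49×10^5 J; m = 304 lb = 137.9 kg.
v = 89.23 m/s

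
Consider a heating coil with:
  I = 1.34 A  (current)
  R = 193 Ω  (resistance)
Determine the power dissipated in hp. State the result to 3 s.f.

Directly: P = I²R.
I = 1.34 A; R = 193 Ω.
P = 346.6 W  (the unit combination reduces to kg·m²/s³ = W)
346.6 W × (1 hp / 745.7 W) = 0.4647 hp

0.465 hp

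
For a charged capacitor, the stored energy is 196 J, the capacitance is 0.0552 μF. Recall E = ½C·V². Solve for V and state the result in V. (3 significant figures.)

Solving E = ½C·V² for V: V = √(2E/C).
E = 196 J; C = 0.0552 μF = 5.520×10^-8 F.
V = 84270 V

84300 V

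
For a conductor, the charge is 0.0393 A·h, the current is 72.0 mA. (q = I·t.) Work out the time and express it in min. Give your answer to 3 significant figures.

32.8 min

Rearranging q = I·t for t: t = q/I.
q = 0.0393 A·h = 141.5 C; I = 72.0 mA = 0.07200 A.
t = 1965 s
1965 s × (1 min / 60.00 s) = 32.75 min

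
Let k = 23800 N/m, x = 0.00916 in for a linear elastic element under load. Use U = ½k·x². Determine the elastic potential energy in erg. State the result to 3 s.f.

6440 erg

Directly: U = ½kx².
k = 23800 N/m; x = 0.00916 in = 2.327×10^-4 m.
U = 6.442×10^-4 J  (the unit combination reduces to kg·m²/s² = J)
6.442×10^-4 J × (1 erg / 1.000×10^-7 J) = 6442 erg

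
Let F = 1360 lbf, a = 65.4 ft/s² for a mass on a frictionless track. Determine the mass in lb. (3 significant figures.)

Rearranging F = m·a for m: m = F/a.
F = 1360 lbf = 6050 N; a = 65.4 ft/s² = 19.93 m/s².
m = 303.5 kg
303.5 kg × (1 lb / 0.4536 kg) = 669.1 lb

669 lb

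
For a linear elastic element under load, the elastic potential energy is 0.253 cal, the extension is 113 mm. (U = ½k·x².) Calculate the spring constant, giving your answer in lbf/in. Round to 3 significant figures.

0.947 lbf/in

Solving U = ½k·x² for k: k = 2U/x².
U = 0.253 cal = 1.059 J; x = 113 mm = 0.1130 m.
k = 165.8 N/m
165.8 N/m × (1 lbf/in / 175.1 N/m) = 0.9467 lbf/in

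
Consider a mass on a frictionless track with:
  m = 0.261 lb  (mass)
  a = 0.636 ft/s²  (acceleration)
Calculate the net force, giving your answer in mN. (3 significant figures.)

22.9 mN

Directly: F = m·a.
m = 0.261 lb = 0.1184 kg; a = 0.636 ft/s² = 0.1939 m/s².
F = 0.02295 N
0.02295 N × (1 mN / 0.001000 N) = 22.95 mN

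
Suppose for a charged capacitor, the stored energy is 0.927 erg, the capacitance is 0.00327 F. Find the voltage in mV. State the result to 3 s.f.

Solving E = ½C·V² for V: V = √(2E/C).
E = 0.927 erg = 9.270×10^-8 J; C = 0.00327 F.
V = 0.007530 V
0.007530 V × (1 mV / 0.001000 V) = 7.530 mV

7.53 mV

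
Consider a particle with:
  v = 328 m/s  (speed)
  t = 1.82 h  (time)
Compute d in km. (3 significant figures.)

Rearranging: d = v·t.
v = 328 m/s; t = 1.82 h = 6552 s.
d = 2.149×10^6 m
2.149×10^6 m × (1 km / 1000 m) = 2149 km

2150 km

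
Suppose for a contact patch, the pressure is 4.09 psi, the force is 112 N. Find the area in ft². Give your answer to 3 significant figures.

0.0428 ft²

Rearranging: A = F/P.
P = 4.09 psi = 28200 Pa; F = 112 N.
A = 0.003972 m²
0.003972 m² × (1 ft² / 0.09290 m²) = 0.04275 ft²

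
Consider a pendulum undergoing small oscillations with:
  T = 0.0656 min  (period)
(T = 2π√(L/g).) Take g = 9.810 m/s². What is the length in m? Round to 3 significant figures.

Solving T = 2π√(L/g) for L: L = g·(T/2π)².
T = 0.0656 min = 3.936 s; g = 9.810 m/s².
L = 3.850 m

3.85 m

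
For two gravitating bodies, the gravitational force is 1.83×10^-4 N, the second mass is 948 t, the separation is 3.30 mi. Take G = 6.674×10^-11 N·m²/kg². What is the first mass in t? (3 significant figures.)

81600 t

Rearranging F = G·m₁·m₂/r² for m₁: m₁ = F·r²/(G·m₂).
F = 1.83×10^-4 N; m₂ = 948 t = 9.480×10^5 kg; r = 3.30 mi = 5311 m; G = 6.674×10^-11 N·m²/kg².
m₁ = 8.158×10^7 kg
8.158×10^7 kg × (1 t / 1000 kg) = 81580 t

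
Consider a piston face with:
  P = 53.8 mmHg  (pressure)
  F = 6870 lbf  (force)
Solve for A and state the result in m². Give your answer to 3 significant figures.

4.26 m²

Rearranging P = F/A for A: A = F/P.
P = 53.8 mmHg = 7173 Pa; F = 6870 lbf = 30559 N.
A = 4.260 m²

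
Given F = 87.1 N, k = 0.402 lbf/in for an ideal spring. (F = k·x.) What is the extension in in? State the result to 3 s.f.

48.7 in

Rearranging F = k·x for x: x = F/k.
F = 87.1 N; k = 0.402 lbf/in = 70.40 N/m.
x = 1.237 m
1.237 m × (1 in / 0.02540 m) = 48.71 in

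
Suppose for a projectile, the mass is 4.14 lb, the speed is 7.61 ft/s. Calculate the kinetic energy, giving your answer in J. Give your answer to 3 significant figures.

Directly: KE = ½mv².
m = 4.14 lb = 1.878 kg; v = 7.61 ft/s = 2.320 m/s.
KE = 5.052 J  (the unit combination reduces to kg·m²/s² = J)

5.05 J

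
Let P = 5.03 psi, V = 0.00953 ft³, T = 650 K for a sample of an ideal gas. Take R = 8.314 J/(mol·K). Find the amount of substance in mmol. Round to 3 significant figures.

1.73 mmol

From the ideal-gas law: n = PV/(RT).
P = 5.03 psi = 34681 Pa; V = 0.00953 ft³ = 2.699×10^-4 m³; T = 650 K; R = 8.314 J/(mol·K).
n = 0.001732 mol
0.001732 mol × (1 mmol / 0.001000 mol) = 1.732 mmol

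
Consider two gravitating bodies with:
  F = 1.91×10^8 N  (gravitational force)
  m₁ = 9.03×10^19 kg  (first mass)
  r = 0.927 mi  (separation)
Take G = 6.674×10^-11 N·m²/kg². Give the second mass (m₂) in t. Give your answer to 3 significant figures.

From Newton's law of gravitation: m₂ = F·r²/(G·m₁).
F = 1.91×10^8 N; m₁ = 9.03×10^19 kg; r = 0.927 mi = 1492 m; G = 6.674×10^-11 N·m²/kg².
m₂ = 70537 kg
70537 kg × (1 t / 1000 kg) = 70.54 t

70.5 t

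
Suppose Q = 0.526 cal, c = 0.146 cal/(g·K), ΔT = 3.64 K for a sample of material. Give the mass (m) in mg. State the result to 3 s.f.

990 mg

Rearranging: m = Q/(c·ΔT).
Q = 0.526 cal = 2.201 J; c = 0.146 cal/(g·K) = 610.9 J/(kg·K); ΔT = 3.64 K.
m = 9.898×10^-4 kg
9.898×10^-4 kg × (1 mg / 1.000×10^-6 kg) = 989.8 mg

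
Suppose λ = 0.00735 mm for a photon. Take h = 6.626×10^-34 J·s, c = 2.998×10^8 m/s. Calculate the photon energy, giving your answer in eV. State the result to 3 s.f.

E is given directly by: E = hc/λ.
λ = 0.00735 mm = 7.350×10^-6 m; h = 6.626×10^-34 J·s; c = 2.998×10^8 m/s.
E = 2.703×10^-20 J  (the unit combination reduces to kg·m²/s² = J)
2.703×10^-20 J × (1 eV / 1.602×10^-19 J) = 0.1687 eV

0.169 eV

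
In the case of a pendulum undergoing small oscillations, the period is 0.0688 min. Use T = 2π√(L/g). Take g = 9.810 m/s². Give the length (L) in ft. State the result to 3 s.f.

13.9 ft

Solving T = 2π√(L/g) for L: L = g·(T/2π)².
T = 0.0688 min = 4.128 s; g = 9.810 m/s².
L = 4.234 m
4.234 m × (1 ft / 0.3048 m) = 13.89 ft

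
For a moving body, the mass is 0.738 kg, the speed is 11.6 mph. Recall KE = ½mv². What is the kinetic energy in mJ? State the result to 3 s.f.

Directly: KE = ½mv².
m = 0.738 kg; v = 11.6 mph = 5.186 m/s.
KE = 9.923 J  (the unit combination reduces to kg·m²/s² = J)
9.923 J × (1 mJ / 0.001000 J) = 9923 mJ

9920 mJ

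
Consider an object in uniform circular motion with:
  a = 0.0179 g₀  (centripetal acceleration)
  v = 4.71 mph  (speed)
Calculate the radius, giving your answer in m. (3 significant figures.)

25.3 m

Rearranging a = v²/r for r: r = v²/a.
a = 0.0179 g₀ = 0.1755 m/s²; v = 4.71 mph = 2.106 m/s.
r = 25.26 m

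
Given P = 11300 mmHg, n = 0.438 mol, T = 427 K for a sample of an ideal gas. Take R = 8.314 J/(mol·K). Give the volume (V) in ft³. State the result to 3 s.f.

From the ideal-gas law: V = nRT/P.
P = 11300 mmHg = 1.507×10^6 Pa; n = 0.438 mol; T = 427 K; R = 8.314 J/(mol·K).
V = 0.001032 m³
0.001032 m³ × (1 ft³ / 0.02832 m³) = 0.03645 ft³

0.0364 ft³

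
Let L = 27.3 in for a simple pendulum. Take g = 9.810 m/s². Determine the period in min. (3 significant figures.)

Directly: T = 2π√(L/g).
L = 27.3 in = 0.6934 m; g = 9.810 m/s².
T = 1.670 s
1.670 s × (1 min / 60.00 s) = 0.02784 min

0.0278 min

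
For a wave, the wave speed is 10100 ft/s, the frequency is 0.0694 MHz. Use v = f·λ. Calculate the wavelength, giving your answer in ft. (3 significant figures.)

Rearranging v = f·λ for λ: λ = v/f.
v = 10100 ft/s = 3078 m/s; f = 0.0694 MHz = 69400 Hz.
λ = 0.04436 m
0.04436 m × (1 ft / 0.3048 m) = 0.1455 ft

0.146 ft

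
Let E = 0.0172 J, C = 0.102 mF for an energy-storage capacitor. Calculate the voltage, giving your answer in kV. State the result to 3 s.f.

Rearranging: V = √(2E/C).
E = 0.0172 J; C = 0.102 mF = 1.020×10^-4 F.
V = 18.36 V
18.36 V × (1 kV / 1000 V) = 0.01836 kV

0.0184 kV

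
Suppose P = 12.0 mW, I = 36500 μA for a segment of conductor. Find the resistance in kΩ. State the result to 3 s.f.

Rearranging: R = P/I².
P = 12.0 mW = 0.01200 W; I = 36500 μA = 0.03650 A.
R = 9.007 Ω
9.007 Ω × (1 kΩ / 1000 Ω) = 0.009007 kΩ

0.00901 kΩ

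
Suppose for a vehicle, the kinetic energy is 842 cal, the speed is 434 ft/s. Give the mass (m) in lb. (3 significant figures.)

Solving KE = ½mv² for m: m = 2·KE/v².
KE = 842 cal = 3523 J; v = 434 ft/s = 132.3 m/s.
m = 0.4026 kg
0.4026 kg × (1 lb / 0.4536 kg) = 0.8877 lb

0.888 lb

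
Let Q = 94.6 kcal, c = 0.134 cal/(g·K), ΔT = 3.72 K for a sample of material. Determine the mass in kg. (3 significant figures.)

Rearranging: m = Q/(c·ΔT).
Q = 94.6 kcal = 3.958×10^5 J; c = 0.134 cal/(g·K) = 560.7 J/(kg·K); ΔT = 3.72 K.
m = 189.8 kg

190 kg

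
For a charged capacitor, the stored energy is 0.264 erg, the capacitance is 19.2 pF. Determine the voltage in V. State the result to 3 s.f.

52.4 V

Solving E = ½C·V² for V: V = √(2E/C).
E = 0.264 erg = 2.640×10^-8 J; C = 19.2 pF = 1.920×10^-11 F.
V = 52.44 V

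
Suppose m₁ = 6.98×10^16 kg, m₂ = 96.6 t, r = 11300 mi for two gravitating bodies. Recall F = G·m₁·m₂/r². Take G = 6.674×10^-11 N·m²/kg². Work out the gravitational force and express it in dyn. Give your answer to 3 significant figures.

136 dyn

F is given directly by: F = Gm₁m₂/r².
m₁ = 6.98×10^16 kg; m₂ = 96.6 t = 96600 kg; r = 11300 mi = 1.819×10^7 m; G = 6.674×10^-11 N·m²/kg².
F = 0.001361 N
0.001361 N × (1 dyn / 1.000×10^-5 N) = 136.1 dyn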